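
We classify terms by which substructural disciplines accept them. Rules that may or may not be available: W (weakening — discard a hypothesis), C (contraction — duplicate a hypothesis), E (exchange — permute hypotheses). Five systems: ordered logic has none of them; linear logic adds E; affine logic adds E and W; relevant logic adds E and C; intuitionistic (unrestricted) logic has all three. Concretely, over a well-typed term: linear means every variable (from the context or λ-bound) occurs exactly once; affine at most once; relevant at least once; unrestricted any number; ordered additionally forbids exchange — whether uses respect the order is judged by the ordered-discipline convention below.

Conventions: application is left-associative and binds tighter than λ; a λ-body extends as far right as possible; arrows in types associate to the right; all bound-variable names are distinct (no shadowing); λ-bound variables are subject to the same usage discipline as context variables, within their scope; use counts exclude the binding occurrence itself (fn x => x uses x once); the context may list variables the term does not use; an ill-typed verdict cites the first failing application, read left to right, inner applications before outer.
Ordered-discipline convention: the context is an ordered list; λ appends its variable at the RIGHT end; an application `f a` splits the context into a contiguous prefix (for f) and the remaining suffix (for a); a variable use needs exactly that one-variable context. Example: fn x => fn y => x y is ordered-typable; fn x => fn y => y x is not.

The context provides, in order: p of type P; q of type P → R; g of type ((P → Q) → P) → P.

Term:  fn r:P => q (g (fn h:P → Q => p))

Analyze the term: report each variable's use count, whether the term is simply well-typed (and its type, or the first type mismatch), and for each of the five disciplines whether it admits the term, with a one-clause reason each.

use counts: p: 1×; q: 1×; g: 1×; r (λ-bound): 0×; h (λ-bound): 0×
use order (left to right): q, g, p
typing: the term checks, with type P → R
ordered: ✗, r, h left unused
linear: ✗, r, h left unused
affine: ✓, p, q, g, r, h: no repeats, contraction unneeded
relevant: ✗, r, h left unused
unrestricted: ✓, simply typable at P → R; W, C, E all held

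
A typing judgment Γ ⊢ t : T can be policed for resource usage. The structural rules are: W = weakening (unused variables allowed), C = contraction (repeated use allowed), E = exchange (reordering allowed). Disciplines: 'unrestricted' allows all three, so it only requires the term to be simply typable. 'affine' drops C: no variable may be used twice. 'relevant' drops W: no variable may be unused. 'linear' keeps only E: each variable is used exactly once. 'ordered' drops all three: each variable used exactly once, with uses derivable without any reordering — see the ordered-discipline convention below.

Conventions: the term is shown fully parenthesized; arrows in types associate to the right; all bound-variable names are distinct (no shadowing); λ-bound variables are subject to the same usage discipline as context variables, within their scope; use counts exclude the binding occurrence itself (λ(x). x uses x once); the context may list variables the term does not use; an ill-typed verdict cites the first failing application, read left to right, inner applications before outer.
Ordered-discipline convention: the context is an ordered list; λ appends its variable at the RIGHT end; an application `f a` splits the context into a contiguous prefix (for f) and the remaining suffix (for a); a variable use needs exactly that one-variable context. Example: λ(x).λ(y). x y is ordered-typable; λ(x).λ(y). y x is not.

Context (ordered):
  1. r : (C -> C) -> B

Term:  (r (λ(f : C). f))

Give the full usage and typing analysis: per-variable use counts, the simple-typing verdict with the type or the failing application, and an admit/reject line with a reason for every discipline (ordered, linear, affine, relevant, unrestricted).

counts: r ×1; f (bound) ×1
left-to-right use order: r, f
typing: well-typed at B
ordered ✓ (r, f once each; derivable with no W/C/E)
linear ✓ (single use per variable (r, f))
affine ✓ (r, f: no repeats, contraction unneeded)
relevant ✓ (at least one use each (r, f))
unrestricted ✓ (type-checks (B) and nothing is barred)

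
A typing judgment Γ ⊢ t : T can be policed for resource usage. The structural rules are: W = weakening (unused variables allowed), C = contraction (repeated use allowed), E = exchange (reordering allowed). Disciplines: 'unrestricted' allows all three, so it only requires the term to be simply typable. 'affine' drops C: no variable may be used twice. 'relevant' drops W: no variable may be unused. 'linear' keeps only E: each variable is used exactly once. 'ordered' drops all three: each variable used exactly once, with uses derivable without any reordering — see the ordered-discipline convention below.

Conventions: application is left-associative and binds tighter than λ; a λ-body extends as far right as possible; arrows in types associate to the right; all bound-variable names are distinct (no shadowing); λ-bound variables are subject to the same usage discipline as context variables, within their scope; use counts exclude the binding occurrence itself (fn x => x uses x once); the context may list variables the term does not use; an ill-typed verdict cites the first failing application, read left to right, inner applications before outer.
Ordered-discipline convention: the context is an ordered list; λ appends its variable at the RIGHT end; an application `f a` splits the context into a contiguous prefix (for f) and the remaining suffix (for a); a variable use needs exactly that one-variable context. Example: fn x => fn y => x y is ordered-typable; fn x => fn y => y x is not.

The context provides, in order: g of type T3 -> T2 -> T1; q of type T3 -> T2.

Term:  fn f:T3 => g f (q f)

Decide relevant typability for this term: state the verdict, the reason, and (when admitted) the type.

yes — g, q, f: all used, weakening unneeded; term : T3 -> T1
variable uses: g: 1; q: 1; f (bound): 2
left-to-right use order: g, f, q, f
typing: well-typed at T3 -> T1
summary: ordered ✗, linear ✗, affine ✗, relevant ✓, unrestricted ✓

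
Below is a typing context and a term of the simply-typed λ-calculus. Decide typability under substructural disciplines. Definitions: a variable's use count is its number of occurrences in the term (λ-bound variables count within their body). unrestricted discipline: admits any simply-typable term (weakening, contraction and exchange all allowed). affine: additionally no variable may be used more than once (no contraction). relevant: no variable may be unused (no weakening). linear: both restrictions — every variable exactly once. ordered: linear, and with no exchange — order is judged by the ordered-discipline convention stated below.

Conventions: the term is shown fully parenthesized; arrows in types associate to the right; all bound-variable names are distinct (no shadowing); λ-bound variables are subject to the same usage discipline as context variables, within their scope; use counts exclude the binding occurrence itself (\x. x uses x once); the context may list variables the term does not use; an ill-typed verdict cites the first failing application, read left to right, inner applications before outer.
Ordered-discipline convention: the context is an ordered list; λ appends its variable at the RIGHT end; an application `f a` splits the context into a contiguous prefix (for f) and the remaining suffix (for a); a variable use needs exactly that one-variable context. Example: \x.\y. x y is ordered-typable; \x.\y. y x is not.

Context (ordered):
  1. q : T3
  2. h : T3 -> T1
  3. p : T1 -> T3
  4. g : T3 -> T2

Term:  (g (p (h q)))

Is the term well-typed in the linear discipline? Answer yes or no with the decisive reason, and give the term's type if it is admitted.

yes — each of q, h, p, g used exactly once; term : T2
variable uses: q: 1×, h: 1×, p: 1×, g: 1×
left-to-right use order: g, p, h, q
typing: the term checks, with type T2
all disciplines: ordered ✗, linear ✓, affine ✓, relevant ✓, unrestricted ✓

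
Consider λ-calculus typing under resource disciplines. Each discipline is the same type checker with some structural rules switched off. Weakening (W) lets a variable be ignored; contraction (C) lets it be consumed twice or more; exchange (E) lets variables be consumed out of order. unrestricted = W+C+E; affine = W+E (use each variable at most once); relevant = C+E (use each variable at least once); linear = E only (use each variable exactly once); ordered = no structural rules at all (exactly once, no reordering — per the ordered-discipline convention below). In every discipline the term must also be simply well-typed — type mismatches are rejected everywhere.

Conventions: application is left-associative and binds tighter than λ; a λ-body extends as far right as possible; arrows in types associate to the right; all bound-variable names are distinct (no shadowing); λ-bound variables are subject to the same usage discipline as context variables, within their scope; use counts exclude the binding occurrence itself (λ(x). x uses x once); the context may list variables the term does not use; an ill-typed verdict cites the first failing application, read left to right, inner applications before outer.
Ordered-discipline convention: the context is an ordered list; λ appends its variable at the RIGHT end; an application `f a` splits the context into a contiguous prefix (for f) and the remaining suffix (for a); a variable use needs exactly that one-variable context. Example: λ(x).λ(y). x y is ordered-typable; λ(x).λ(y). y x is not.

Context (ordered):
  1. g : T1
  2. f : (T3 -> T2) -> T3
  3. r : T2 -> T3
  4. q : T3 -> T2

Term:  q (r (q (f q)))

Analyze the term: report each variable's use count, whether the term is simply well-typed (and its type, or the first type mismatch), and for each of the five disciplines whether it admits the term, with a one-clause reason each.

counts: g: 0×; f: 1×; r: 1×; q: 3×
order of uses: q, r, q, f, q
typing: ✓ — T2
ordered ✗ (q ×3 used more than once (contraction); g never used (weakening))
linear ✗ (q ×3 used more than once (contraction); g never used (weakening))
affine ✗ (q ×3 used more than once (contraction))
relevant ✗ (g never used (weakening))
unrestricted ✓ (simply typable at T2; W, C, E all held)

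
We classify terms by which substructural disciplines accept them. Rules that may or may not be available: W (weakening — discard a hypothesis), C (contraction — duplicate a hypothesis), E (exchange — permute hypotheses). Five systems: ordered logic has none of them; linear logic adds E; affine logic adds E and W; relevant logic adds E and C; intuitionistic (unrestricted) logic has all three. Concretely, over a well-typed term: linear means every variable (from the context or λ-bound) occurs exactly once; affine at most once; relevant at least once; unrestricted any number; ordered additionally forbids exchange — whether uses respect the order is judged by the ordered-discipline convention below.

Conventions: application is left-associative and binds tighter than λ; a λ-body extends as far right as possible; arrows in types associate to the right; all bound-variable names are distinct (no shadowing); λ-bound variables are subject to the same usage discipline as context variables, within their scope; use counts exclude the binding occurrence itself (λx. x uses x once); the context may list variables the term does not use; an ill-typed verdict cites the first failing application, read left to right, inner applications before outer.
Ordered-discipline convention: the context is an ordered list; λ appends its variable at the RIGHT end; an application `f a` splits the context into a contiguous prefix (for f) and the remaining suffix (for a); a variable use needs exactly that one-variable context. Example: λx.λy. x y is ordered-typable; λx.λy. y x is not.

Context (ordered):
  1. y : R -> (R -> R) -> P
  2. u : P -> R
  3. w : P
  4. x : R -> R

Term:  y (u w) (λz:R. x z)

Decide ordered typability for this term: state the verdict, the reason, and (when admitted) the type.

yes — one use each (y, u, w, x, z); ordered split holds; term : P
counts: y: 1×, u: 1×, w: 1×, x: 1×, z (bound): 1×
uses in reading order: y, u, w, x, z
typing: well-typed at P
per-discipline verdicts: ordered ✓; linear ✓; affine ✓; relevant ✓; unrestricted ✓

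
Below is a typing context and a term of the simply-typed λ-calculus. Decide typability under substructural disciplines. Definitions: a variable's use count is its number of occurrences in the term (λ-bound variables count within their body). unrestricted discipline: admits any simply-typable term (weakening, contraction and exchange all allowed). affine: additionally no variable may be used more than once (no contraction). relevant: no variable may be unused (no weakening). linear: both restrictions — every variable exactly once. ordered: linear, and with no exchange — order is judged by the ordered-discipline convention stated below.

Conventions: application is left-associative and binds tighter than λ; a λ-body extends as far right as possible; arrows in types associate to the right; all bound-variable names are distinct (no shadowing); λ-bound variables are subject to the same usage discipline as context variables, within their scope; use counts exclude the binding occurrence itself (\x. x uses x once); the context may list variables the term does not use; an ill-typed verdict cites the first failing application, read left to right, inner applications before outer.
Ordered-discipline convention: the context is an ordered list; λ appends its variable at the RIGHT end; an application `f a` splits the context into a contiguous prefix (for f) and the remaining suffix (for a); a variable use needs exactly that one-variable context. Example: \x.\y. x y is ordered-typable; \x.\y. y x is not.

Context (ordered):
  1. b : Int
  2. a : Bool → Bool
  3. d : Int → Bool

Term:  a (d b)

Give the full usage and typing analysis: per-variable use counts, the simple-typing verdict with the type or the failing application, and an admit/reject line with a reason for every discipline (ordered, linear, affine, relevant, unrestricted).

variable uses: b ×1, a ×1, d ×1
left-to-right use order: a, d, b
typing: well-typed at Bool
ordered: ✗ — no contiguous prefix/suffix split fits a, d, b
linear: ✓ — exactly-once usage across b, a, d
affine: ✓ — no duplicate uses among b, a, d
relevant: ✓ — at least one use each (b, a, d)
unrestricted: ✓ — well-typed at Bool; no restrictions here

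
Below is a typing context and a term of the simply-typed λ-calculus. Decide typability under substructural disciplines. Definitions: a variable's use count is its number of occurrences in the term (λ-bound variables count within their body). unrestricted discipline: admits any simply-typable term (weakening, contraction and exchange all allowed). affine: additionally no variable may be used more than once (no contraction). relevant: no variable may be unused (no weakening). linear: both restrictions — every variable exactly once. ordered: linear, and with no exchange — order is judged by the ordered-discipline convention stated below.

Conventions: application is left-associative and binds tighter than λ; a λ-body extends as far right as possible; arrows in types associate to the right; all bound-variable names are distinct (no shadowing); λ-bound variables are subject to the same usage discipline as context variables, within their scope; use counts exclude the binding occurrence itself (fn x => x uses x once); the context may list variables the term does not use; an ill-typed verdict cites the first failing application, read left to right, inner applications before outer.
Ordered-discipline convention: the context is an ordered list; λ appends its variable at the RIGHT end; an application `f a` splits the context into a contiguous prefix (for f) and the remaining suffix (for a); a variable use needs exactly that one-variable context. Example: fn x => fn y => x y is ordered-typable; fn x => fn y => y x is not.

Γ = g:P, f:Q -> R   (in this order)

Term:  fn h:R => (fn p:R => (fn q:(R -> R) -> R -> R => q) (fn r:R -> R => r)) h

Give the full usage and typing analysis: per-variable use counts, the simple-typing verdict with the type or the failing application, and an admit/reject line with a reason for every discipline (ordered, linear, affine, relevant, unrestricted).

counts: g=0, f=0, h [bound]=1, p [bound]=0, q [bound]=1, r [bound]=1
order of uses: q, r, h
typing: ✓ — R -> (R -> R) -> R -> R
ordered ✗ (needs weakening: g, f, p unused)
linear ✗ (needs weakening: g, f, p unused)
affine ✓ (g, f, h, p, q, r: no repeats, contraction unneeded)
relevant ✗ (needs weakening: g, f, p unused)
unrestricted ✓ (simply typable at R -> (R -> R) -> R -> R; W, C, E all held)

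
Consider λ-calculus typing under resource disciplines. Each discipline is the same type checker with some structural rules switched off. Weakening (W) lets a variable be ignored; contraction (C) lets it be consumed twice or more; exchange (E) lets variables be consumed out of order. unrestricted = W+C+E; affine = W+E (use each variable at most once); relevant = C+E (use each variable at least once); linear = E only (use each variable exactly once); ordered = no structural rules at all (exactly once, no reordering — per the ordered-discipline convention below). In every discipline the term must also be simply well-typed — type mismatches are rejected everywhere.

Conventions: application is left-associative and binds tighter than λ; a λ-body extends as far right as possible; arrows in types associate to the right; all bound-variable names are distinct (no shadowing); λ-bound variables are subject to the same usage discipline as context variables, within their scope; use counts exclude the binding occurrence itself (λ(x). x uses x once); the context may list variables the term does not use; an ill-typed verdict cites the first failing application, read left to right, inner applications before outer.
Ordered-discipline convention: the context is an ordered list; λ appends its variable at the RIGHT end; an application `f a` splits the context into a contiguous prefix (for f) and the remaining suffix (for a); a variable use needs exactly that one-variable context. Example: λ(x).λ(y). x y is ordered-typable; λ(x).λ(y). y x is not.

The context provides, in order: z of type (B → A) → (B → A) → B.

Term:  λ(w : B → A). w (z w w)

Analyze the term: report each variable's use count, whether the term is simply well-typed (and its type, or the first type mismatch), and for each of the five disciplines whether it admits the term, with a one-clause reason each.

usage: z: 1; w [bound]: 3
use order (left to right): w, z, w, w
typing: ✓ — (B → A) → A
ordered: ✗ — w ×3 used more than once (contraction)
linear: ✗ — w ×3 used more than once (contraction)
affine: ✗ — w ×3 used more than once (contraction)
relevant: ✓ — z, w: all used, weakening unneeded
unrestricted: ✓ — typability at (B → A) → A is all that's needed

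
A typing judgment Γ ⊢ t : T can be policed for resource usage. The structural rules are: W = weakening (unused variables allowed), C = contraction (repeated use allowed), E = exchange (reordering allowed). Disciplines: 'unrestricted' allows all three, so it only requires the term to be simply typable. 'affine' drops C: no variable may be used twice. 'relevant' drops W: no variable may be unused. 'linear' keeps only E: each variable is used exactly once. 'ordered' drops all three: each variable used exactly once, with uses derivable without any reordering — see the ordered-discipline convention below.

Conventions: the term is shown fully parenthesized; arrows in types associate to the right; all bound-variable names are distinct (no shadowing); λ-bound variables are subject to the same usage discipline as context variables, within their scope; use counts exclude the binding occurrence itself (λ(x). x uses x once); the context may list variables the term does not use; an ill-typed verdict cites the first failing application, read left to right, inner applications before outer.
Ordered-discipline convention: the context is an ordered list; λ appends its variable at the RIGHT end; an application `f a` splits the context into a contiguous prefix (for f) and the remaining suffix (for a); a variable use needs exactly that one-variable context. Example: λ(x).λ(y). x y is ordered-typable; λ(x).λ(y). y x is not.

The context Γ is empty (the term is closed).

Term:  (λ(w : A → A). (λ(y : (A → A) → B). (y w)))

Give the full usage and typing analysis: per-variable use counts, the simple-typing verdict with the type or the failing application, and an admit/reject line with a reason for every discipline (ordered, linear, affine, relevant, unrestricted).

use counts: w (λ-bound): 1×; y (λ-bound): 1×
left-to-right use order: y, w
typing: the term checks, with type (A → A) → ((A → A) → B) → B
ordered: ✗, no ordered split (uses run y, w)
linear: ✓, exactly-once usage across w, y
affine: ✓, w, y: no repeats, contraction unneeded
relevant: ✓, at least one use each (w, y)
unrestricted: ✓, typability at (A → A) → ((A → A) → B) → B is all that's needed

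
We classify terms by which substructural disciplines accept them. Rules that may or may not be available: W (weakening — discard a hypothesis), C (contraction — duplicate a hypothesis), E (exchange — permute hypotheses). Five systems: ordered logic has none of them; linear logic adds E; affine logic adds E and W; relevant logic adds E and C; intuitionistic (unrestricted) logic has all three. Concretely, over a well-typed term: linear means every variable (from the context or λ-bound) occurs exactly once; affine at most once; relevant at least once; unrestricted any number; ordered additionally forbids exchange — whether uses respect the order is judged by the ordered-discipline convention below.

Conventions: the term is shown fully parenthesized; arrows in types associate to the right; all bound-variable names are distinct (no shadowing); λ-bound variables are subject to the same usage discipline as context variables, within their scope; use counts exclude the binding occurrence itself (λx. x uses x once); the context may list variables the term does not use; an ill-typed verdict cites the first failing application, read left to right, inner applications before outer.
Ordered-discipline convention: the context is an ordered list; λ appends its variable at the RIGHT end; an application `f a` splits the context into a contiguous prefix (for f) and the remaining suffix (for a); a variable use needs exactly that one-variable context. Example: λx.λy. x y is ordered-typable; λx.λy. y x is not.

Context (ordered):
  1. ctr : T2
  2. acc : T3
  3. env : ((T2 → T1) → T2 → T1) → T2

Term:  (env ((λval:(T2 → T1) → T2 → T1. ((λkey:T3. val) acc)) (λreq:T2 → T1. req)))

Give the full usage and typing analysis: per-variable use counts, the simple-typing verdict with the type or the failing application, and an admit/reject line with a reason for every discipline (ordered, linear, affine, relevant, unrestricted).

variable uses: ctr ×0, acc ×1, env ×1, val [bound] ×1, key [bound] ×0, req [bound] ×1
use order (left to right): env, val, acc, req
typing: well-typed — term : T2
ordered: ✗ — ctr, key never used (weakening)
linear: ✗ — ctr, key never used (weakening)
affine: ✓ — ctr, acc, env, val, key, req: no repeats, contraction unneeded
relevant: ✗ — ctr, key never used (weakening)
unrestricted: ✓ — well-typed at T2; no restrictions here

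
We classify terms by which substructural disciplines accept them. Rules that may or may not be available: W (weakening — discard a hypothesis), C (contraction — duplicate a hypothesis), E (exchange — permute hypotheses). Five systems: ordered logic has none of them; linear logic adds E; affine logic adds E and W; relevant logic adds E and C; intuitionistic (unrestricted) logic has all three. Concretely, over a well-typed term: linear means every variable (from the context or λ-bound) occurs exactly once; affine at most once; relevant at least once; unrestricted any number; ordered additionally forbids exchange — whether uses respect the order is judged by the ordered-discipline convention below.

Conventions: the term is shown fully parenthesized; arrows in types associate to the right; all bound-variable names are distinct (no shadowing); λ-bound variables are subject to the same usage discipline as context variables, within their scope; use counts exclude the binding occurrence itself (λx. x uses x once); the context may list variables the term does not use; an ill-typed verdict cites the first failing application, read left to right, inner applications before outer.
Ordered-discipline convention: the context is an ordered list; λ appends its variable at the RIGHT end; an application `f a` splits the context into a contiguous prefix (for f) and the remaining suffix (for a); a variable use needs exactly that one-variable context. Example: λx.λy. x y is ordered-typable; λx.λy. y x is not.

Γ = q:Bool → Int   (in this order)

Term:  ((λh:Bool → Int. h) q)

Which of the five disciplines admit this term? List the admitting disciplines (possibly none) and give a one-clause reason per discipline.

admitted by: ordered, linear, affine, relevant, unrestricted
variable uses: q: 1×, h (bound): 1×
use order (left to right): h, q
typing: well-typed — term : Bool → Int
ordered: ✓ — q, h: once each, no exchange needed
linear: ✓ — exactly-once usage across q, h
affine: ✓ — q, h: no repeats, contraction unneeded
relevant: ✓ — none of q, h goes unused
unrestricted: ✓ — well-typed at Bool → Int; no restrictions here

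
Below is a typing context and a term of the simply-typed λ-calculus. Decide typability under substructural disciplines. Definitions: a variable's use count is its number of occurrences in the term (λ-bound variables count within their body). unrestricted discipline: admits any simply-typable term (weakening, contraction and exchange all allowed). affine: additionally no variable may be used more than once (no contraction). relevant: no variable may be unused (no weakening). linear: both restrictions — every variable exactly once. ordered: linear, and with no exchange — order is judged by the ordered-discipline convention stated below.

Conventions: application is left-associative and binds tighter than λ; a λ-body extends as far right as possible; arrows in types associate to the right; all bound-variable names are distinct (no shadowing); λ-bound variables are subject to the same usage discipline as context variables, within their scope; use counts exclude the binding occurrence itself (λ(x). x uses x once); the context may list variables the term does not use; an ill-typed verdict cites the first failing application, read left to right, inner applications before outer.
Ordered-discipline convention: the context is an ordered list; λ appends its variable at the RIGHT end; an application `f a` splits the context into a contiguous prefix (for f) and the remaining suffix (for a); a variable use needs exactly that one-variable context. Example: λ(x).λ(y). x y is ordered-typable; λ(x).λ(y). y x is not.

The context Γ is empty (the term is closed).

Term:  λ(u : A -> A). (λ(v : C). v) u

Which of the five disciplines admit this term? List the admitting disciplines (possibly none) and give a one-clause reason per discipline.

admitted in: none
usage: u (bound)=1; v (bound)=1
uses in reading order: v, u
typing: ill-typed: an application expects C but receives A -> A
ordered ✗ (not simply typable)
linear ✗ (fails simple typing)
affine ✗ (a type mismatch blocks all five)
relevant ✗ (the type mismatch rejects it)
unrestricted ✗ (not simply typable)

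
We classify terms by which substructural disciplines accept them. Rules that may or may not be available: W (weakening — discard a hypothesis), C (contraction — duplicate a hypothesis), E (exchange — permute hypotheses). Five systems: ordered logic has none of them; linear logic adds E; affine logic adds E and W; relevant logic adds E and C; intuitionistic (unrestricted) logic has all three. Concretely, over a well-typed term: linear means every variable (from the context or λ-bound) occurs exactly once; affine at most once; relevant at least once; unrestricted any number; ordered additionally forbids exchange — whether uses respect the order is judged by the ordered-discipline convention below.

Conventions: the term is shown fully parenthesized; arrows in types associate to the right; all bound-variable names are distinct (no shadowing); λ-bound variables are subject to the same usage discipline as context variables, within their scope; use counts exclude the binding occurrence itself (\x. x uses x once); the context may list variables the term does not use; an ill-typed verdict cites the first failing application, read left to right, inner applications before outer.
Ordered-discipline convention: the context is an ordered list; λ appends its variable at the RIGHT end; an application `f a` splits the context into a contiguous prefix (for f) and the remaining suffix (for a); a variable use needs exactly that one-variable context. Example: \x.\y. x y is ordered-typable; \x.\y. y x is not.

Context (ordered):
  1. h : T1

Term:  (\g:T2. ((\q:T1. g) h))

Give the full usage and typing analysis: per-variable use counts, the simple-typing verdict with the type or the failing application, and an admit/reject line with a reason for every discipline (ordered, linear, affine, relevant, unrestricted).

variable uses: h: 1×; g [bound]: 1×; q [bound]: 0×
order of uses: g, h
typing: well-typed at T2 -> T2
ordered: ✗, unused: q — weakening required
linear: ✗, unused: q — weakening required
affine: ✓, at most one use each (h, g, q)
relevant: ✗, unused: q — weakening required
unrestricted: ✓, type-checks (T2 -> T2) and nothing is barred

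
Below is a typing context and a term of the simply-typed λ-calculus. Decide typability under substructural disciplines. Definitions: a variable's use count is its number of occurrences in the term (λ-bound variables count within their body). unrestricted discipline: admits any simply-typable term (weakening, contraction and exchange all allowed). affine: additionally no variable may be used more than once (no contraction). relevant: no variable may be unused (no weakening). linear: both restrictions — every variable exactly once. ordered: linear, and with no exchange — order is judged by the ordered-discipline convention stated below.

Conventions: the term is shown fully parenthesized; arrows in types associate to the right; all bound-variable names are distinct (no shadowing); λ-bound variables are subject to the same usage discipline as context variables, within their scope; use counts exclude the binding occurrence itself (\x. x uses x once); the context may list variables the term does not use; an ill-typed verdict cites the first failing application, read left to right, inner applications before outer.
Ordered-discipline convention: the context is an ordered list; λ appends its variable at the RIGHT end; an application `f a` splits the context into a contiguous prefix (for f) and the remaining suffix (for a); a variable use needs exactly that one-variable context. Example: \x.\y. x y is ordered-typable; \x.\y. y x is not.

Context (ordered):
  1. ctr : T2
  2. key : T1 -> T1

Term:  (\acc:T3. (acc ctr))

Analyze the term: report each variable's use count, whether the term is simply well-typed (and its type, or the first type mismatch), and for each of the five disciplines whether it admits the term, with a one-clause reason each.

counts: ctr: 1×; key: 0×; acc (bound): 1×
left-to-right use order: acc, ctr
typing: ill-typed: can't apply a value of type T3
ordered: ✗, not simply typable
linear: ✗, fails simple typing
affine: ✗, a type mismatch blocks all five
relevant: ✗, the type mismatch rejects it
unrestricted: ✗, not simply typable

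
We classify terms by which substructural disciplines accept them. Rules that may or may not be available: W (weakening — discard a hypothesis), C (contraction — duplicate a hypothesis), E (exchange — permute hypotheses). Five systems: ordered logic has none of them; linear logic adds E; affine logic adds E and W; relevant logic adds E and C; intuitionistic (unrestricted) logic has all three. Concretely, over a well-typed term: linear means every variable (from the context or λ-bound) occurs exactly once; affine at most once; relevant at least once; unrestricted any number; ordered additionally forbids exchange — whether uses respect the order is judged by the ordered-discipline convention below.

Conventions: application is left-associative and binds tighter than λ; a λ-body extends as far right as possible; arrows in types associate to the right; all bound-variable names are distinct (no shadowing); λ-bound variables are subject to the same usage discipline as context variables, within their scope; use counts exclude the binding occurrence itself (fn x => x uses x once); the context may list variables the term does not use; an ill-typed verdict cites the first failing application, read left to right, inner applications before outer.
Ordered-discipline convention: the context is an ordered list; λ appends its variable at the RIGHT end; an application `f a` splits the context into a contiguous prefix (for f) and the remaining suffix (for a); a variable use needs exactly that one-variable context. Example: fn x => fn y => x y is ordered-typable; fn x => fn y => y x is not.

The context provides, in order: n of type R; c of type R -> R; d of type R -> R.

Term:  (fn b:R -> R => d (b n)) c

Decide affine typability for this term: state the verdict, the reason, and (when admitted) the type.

yes — no duplicate uses among n, c, d, b; term : R
variable uses: n: 1×; c: 1×; d: 1×; b (bound): 1×
uses in reading order: d, b, n, c
typing: the term checks, with type R
all disciplines: ordered ✗, linear ✓, affine ✓, relevant ✓, unrestricted ✓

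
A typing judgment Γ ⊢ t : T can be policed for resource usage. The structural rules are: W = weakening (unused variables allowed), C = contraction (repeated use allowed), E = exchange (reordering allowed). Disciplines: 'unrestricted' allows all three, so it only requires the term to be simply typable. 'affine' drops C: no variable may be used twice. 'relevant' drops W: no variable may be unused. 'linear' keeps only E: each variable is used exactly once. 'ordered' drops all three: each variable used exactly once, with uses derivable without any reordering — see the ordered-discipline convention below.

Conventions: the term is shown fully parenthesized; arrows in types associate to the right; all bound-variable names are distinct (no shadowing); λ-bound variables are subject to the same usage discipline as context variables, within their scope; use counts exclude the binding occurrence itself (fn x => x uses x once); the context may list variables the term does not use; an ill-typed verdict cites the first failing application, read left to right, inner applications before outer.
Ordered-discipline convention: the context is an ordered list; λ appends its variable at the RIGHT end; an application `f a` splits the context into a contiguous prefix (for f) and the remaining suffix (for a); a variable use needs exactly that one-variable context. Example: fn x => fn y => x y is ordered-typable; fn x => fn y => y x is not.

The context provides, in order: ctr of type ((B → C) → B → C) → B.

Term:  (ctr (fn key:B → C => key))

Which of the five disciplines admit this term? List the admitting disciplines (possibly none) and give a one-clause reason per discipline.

admitted by: ordered, linear, affine, relevant, unrestricted
counts: ctr: 1; key [bound]: 1
use order (left to right): ctr, key
typing: well-typed — term : B
ordered: ✓, single-use (ctr, key), ordered derivation ok
linear: ✓, exactly-once usage across ctr, key
affine: ✓, none of ctr, key used more than once
relevant: ✓, ctr, key: all used, weakening unneeded
unrestricted: ✓, typability at B is all that's needed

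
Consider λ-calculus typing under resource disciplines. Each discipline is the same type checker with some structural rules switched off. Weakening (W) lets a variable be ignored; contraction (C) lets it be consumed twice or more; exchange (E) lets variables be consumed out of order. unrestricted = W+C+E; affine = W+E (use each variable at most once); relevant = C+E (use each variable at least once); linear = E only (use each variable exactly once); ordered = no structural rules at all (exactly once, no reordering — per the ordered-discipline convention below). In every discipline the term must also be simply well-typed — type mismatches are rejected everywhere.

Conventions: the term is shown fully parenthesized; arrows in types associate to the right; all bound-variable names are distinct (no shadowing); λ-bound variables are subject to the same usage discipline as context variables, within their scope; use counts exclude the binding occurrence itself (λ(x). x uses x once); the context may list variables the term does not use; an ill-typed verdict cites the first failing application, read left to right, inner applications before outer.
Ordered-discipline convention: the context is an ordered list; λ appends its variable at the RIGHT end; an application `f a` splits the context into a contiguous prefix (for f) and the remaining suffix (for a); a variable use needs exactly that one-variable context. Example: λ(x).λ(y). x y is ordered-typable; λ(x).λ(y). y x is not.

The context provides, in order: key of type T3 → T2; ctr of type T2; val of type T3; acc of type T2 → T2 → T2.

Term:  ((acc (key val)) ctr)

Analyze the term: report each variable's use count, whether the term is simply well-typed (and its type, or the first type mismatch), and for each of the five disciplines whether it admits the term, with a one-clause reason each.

use counts: key: 1×; ctr: 1×; val: 1×; acc: 1×
left-to-right use order: acc, key, val, ctr
typing: ✓ — T2
ordered ✗ (use order acc, key, val, ctr needs exchange)
linear ✓ (single use per variable (key, ctr, val, acc))
affine ✓ (at most one use each (key, ctr, val, acc))
relevant ✓ (at least one use each (key, ctr, val, acc))
unrestricted ✓ (type-checks (T2) and nothing is barred)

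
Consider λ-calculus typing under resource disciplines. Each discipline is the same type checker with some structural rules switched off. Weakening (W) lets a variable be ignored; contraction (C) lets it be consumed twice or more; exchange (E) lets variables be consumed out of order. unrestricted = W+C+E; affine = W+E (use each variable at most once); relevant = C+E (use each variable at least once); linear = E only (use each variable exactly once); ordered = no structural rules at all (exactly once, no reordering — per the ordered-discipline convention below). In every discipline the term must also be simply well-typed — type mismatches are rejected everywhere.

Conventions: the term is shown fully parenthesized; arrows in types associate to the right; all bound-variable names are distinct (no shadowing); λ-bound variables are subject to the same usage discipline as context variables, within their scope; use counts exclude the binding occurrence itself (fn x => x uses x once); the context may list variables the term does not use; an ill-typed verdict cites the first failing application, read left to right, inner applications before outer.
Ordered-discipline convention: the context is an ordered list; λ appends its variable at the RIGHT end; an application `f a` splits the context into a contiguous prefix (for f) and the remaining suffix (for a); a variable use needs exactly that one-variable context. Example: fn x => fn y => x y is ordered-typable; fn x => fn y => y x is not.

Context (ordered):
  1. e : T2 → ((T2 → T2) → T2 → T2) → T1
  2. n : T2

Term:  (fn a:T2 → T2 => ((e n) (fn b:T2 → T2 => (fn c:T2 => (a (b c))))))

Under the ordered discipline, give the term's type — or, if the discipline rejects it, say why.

term : (T2 → T2) → T1
variable uses: e ×1; n ×1; a [bound] ×1; b [bound] ×1; c [bound] ×1
order of uses: e, n, a, b, c
typing: ✓ — (T2 → T2) → T1
summary: ordered ✓; linear ✓; affine ✓; relevant ✓; unrestricted ✓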